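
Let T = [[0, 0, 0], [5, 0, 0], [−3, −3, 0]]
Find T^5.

[[0, 0, 0], [0, 0, 0], [0, 0, 0]]

T is strictly triangular, hence nilpotent: T^3 = 0, so T^5 = 0.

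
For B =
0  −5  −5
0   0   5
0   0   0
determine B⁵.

B is strictly triangular, hence nilpotent: B³ = 0, so B⁵ = 0.

[[0, 0, 0], [0, 0, 0], [0, 0, 0]]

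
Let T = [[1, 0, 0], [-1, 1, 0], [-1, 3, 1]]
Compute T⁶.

T = I + N where N = [[0, 0, 0], [-1, 0, 0], [-1, 3, 0]] is strictly lower-triangular, so N³ = 0.
(I + N)⁶ = I + 6·N + 15·N² = [[1, 0, 0], [-6, 1, 0], [-51, 18, 1]].

[[1, 0, 0], [-6, 1, 0], [-51, 18, 1]]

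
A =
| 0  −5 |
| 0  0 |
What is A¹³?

A is strictly triangular, hence nilpotent: A² = 0, so A¹³ = 0.

[[0, 0], [0, 0]]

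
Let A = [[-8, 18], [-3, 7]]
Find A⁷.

tr A = -1 and det A = -2, so the characteristic polynomial is λ² − (-1)λ + (-2) with roots -2 and 1.
Eigenvectors give P = [[3, 2], [1, 1]] with P⁻¹ = [[1, -2], [-1, 3]], and A = P·diag(-2, 1)·P⁻¹.
Then A⁷ = P·diag(-128, 1)·P⁻¹ = [[-384, 2], [-128, 1]] · [[1, -2], [-1, 3]] = [[-386, 774], [-129, 259]].

[[-386, 774], [-129, 259]]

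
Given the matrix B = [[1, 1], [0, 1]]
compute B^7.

B = I + N where N = [[0, 1], [0, 0]] is strictly upper-triangular, so N^2 = 0.
(I + N)^7 = I + 7·N = [[1, 7], [0, 1]].

[[1, 7], [0, 1]]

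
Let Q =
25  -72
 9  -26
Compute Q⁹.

[[4105, -12312], [1539, -4616]]

tr Q = -1 and det Q = -2, so the characteristic polynomial is λ² − (-1)λ + (-2) with roots 1 and -2.
Eigenvectors give P = [[3, 8], [1, 3]] with P⁻¹ = [[3, -8], [-1, 3]], and Q = P·diag(1, -2)·P⁻¹.
Then Q⁹ = P·diag(1, -512)·P⁻¹ = [[3, -4096], [1, -1536]] · [[3, -8], [-1, 3]] = [[4105, -12312], [1539, -4616]].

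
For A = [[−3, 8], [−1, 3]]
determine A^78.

[[1, 0], [0, 1]]

A² = I (check: tr A = 0 and det A = −1), so A^78 = I since 78 is even.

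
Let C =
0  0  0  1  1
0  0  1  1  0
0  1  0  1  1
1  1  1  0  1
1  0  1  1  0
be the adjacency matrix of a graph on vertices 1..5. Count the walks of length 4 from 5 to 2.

The number of length-4 walks from vertex 5 to vertex 2 is entry (5,2) of C⁴, where C is the adjacency matrix.
C² = [[2, 1, 2, 1, 1], [1, 2, 1, 1, 2], [2, 1, 3, 2, 1], [1, 1, 2, 4, 2], [1, 2, 1, 2, 3]]
C³ = [[2, 3, 3, 6, 5], [3, 2, 5, 6, 3], [3, 5, 4, 7, 7], [6, 6, 7, 6, 7], [5, 3, 7, 7, 4]]
C⁴ = [[11, 9, 14, 13, 11], [9, 11, 11, 13, 14], [14, 11, 19, 19, 14], [13, 13, 19, 26, 19], [11, 14, 14, 19, 19]]

14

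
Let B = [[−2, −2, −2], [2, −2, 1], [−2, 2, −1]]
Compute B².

[[4, 4, 4], [−10, 2, −7], [10, −2, 7]]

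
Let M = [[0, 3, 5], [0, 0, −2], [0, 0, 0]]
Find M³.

[[0, 0, 0], [0, 0, 0], [0, 0, 0]]

M is strictly triangular, hence nilpotent: M³ = 0, so M³ = 0.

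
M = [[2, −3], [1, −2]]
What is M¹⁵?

[[2, −3], [1, −2]]

M² = I (check: tr M = 0 and det M = −1), so M¹⁵ = M since 15 is odd.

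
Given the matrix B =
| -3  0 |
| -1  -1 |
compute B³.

B² = [[9, 0], [4, 1]]
B³ = [[-27, 0], [-13, -1]]

[[-27, 0], [-13, -1]]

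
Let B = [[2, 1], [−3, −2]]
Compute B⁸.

[[1, 0], [0, 1]]

B² = I (check: tr B = 0 and det B = −1), so B⁸ = I since 8 is even.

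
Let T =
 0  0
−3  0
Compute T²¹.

[[0, 0], [0, 0]]

T is strictly triangular, hence nilpotent: T² = 0, so T²¹ = 0.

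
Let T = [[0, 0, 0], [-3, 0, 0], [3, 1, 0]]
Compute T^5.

[[0, 0, 0], [0, 0, 0], [0, 0, 0]]

T is strictly triangular, hence nilpotent: T^3 = 0, so T^5 = 0.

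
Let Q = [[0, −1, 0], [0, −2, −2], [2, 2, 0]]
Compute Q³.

Q² = [[0, 2, 2], [−4, 0, 4], [0, −6, −4]]
Q³ = [[4, 0, −4], [8, 12, 0], [−8, 4, 12]]

[[4, 0, −4], [8, 12, 0], [−8, 4, 12]]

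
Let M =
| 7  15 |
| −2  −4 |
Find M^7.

[[763, 1905], [−254, −634]]

tr M = 3 and det M = 2, so the characteristic polynomial is λ² − (3)λ + (2) with roots 1 and 2.
Eigenvectors give P = [[−5, −3], [2, 1]] with P⁻¹ = [[1, 3], [−2, −5]], and M = P·diag(1, 2)·P⁻¹.
Then M^7 = P·diag(1, 128)·P⁻¹ = [[−5, −384], [2, 128]] · [[1, 3], [−2, −5]] = [[763, 1905], [−254, −634]].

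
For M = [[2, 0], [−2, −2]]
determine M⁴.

[[16, 0], [0, 16]]

M² = [[4, 0], [0, 4]]
M³ = [[8, 0], [−8, −8]]
M⁴ = [[16, 0], [0, 16]]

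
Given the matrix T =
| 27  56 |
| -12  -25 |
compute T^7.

tr T = 2 and det T = -3, so the characteristic polynomial is λ² − (2)λ + (-3) with roots 3 and -1.
Eigenvectors give P = [[7, -2], [-3, 1]] with P⁻¹ = [[1, 2], [3, 7]], and T = P·diag(3, -1)·P⁻¹.
Then T^7 = P·diag(2187, -1)·P⁻¹ = [[15309, 2], [-6561, -1]] · [[1, 2], [3, 7]] = [[15315, 30632], [-6564, -13129]].

[[15315, 30632], [-6564, -13129]]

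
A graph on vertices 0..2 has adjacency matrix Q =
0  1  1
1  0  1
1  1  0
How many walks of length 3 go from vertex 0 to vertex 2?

The number of length-3 walks from vertex 0 to vertex 2 is entry (0,2) of Q³, where Q is the adjacency matrix.
Q² = [[2, 1, 1], [1, 2, 1], [1, 1, 2]]
Q³ = [[2, 3, 3], [3, 2, 3], [3, 3, 2]]

3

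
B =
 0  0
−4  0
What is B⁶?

B is strictly triangular, hence nilpotent: B² = 0, so B⁶ = 0.

[[0, 0], [0, 0]]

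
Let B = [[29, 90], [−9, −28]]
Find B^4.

tr B = 1 and det B = −2, so the characteristic polynomial is λ² − (1)λ + (−2) with roots 2 and −1.
Eigenvectors give P = [[10, 3], [−3, −1]] with P⁻¹ = [[1, 3], [−3, −10]], and B = P·diag(2, −1)·P⁻¹.
Then B^4 = P·diag(16, 1)·P⁻¹ = [[160, 3], [−48, −1]] · [[1, 3], [−3, −10]] = [[151, 450], [−45, −134]].

[[151, 450], [−45, −134]]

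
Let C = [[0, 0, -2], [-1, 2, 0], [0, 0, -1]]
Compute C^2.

[[0, 0, 2], [-2, 4, 2], [0, 0, 1]]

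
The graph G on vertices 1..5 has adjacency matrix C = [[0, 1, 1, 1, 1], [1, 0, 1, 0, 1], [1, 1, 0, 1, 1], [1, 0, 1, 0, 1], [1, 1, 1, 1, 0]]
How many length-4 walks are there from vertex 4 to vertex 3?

32

The number of length-4 walks from vertex 4 to vertex 3 is entry (4,3) of C⁴, where C is the adjacency matrix.
C² = [[4, 2, 3, 2, 3], [2, 3, 2, 3, 2], [3, 2, 4, 2, 3], [2, 3, 2, 3, 2], [3, 2, 3, 2, 4]]
C³ = [[10, 10, 11, 10, 11], [10, 6, 10, 6, 10], [11, 10, 10, 10, 11], [10, 6, 10, 6, 10], [11, 10, 11, 10, 10]]
C⁴ = [[42, 32, 41, 32, 41], [32, 30, 32, 30, 32], [41, 32, 42, 32, 41], [32, 30, 32, 30, 32], [41, 32, 41, 32, 42]]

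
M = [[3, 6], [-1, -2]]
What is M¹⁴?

M² = M (a projection; rank 1, trace 1), so M¹⁴ = M.

[[3, 6], [-1, -2]]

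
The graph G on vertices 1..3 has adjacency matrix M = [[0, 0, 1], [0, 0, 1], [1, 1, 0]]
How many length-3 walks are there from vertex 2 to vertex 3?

2

The number of length-3 walks from vertex 2 to vertex 3 is entry (2,3) of M³, where M is the adjacency matrix.
M² = [[1, 1, 0], [1, 1, 0], [0, 0, 2]]
M³ = [[0, 0, 2], [0, 0, 2], [2, 2, 0]]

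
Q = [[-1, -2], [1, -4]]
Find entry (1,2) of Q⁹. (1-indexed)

-38342

tr Q = -5 and det Q = 6, so the characteristic polynomial is λ² − (-5)λ + (6) with roots -2 and -3.
Eigenvectors give P = [[2, 1], [1, 1]] with P⁻¹ = [[1, -1], [-1, 2]], and Q = P·diag(-2, -3)·P⁻¹.
Then Q⁹ = P·diag(-512, -19683)·P⁻¹ = [[-1024, -19683], [-512, -19683]] · [[1, -1], [-1, 2]] = [[18659, -38342], [19171, -38854]].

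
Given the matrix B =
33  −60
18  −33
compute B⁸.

tr B = 0 and det B = −9, so the characteristic polynomial is λ² − (0)λ + (−9) with roots 3 and −3.
Eigenvectors give P = [[2, −5], [1, −3]] with P⁻¹ = [[3, −5], [1, −2]], and B = P·diag(3, −3)·P⁻¹.
Then B⁸ = P·diag(6561, 6561)·P⁻¹ = [[13122, −32805], [6561, −19683]] · [[3, −5], [1, −2]] = [[6561, 0], [0, 6561]].

[[6561, 0], [0, 6561]]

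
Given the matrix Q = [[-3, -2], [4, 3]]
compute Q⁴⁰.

[[1, 0], [0, 1]]

Q² = I (check: tr Q = 0 and det Q = -1), so Q⁴⁰ = I since 40 is even.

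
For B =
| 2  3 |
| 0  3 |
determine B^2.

[[4, 15], [0, 9]]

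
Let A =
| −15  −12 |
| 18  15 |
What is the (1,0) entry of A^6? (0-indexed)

tr A = 0 and det A = −9, so the characteristic polynomial is λ² − (0)λ + (−9) with roots −3 and 3.
Eigenvectors give P = [[1, 2], [−1, −3]] with P⁻¹ = [[3, 2], [−1, −1]], and A = P·diag(−3, 3)·P⁻¹.
Then A^6 = P·diag(729, 729)·P⁻¹ = [[729, 1458], [−729, −2187]] · [[3, 2], [−1, −1]] = [[729, 0], [0, 729]].

0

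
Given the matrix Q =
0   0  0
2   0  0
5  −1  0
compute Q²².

[[0, 0, 0], [0, 0, 0], [0, 0, 0]]

Q is strictly triangular, hence nilpotent: Q³ = 0, so Q²² = 0.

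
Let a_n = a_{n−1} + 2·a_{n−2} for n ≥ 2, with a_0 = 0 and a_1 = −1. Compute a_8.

With companion matrix Q = [[1, 2], [1, 0]], [a_n, a_{n−1}]ᵀ = Q·[a_{n−1}, a_{n−2}]ᵀ, so [a_8, a_7]ᵀ = Q⁷·[a_1, a_0]ᵀ.
Q⁷ = [[85, 86], [43, 42]], giving [a_8, a_7]ᵀ = [[−85], [−43]].

−85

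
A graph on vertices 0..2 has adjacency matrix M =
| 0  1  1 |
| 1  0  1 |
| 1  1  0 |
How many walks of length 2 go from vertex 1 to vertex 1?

2

The number of length-2 walks from vertex 1 to vertex 1 is entry (1,1) of M², where M is the adjacency matrix.
M² = [[2, 1, 1], [1, 2, 1], [1, 1, 2]]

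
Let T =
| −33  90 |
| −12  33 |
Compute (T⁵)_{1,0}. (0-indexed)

−972

tr T = 0 and det T = −9, so the characteristic polynomial is λ² − (0)λ + (−9) with roots 3 and −3.
Eigenvectors give P = [[5, −3], [2, −1]] with P⁻¹ = [[−1, 3], [−2, 5]], and T = P·diag(3, −3)·P⁻¹.
Then T⁵ = P·diag(243, −243)·P⁻¹ = [[1215, 729], [486, 243]] · [[−1, 3], [−2, 5]] = [[−2673, 7290], [−972, 2673]].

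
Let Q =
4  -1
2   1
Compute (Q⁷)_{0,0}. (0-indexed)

4246

tr Q = 5 and det Q = 6, so the characteristic polynomial is λ² − (5)λ + (6) with roots 2 and 3.
Eigenvectors give P = [[-1, 1], [-2, 1]] with P⁻¹ = [[1, -1], [2, -1]], and Q = P·diag(2, 3)·P⁻¹.
Then Q⁷ = P·diag(128, 2187)·P⁻¹ = [[-128, 2187], [-256, 2187]] · [[1, -1], [2, -1]] = [[4246, -2059], [4118, -1931]].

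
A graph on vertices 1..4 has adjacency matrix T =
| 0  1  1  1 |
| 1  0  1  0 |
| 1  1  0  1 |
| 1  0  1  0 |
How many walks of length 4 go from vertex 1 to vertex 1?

15

The number of length-4 walks from vertex 1 to vertex 1 is entry (1,1) of T^4, where T is the adjacency matrix.
T^2 = [[3, 1, 2, 1], [1, 2, 1, 2], [2, 1, 3, 1], [1, 2, 1, 2]]
T^3 = [[4, 5, 5, 5], [5, 2, 5, 2], [5, 5, 4, 5], [5, 2, 5, 2]]
T^4 = [[15, 9, 14, 9], [9, 10, 9, 10], [14, 9, 15, 9], [9, 10, 9, 10]]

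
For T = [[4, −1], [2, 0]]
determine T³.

T² = [[14, −4], [8, −2]]
T³ = [[48, −14], [28, −8]]

[[48, −14], [28, −8]]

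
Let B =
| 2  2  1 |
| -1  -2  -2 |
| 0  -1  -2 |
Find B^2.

[[2, -1, -4], [0, 4, 7], [1, 4, 6]]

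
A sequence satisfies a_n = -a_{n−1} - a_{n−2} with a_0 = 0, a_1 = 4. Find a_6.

With companion matrix C = [[-1, -1], [1, 0]], [a_n, a_{n−1}]ᵀ = C·[a_{n−1}, a_{n−2}]ᵀ, so [a_6, a_5]ᵀ = C⁵·[a_1, a_0]ᵀ.
C⁵ = [[0, 1], [-1, -1]], giving [a_6, a_5]ᵀ = [[0], [-4]].

0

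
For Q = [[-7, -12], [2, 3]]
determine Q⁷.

[[-6559, -13116], [2186, 4371]]

tr Q = -4 and det Q = 3, so the characteristic polynomial is λ² − (-4)λ + (3) with roots -1 and -3.
Eigenvectors give P = [[-2, -3], [1, 1]] with P⁻¹ = [[1, 3], [-1, -2]], and Q = P·diag(-1, -3)·P⁻¹.
Then Q⁷ = P·diag(-1, -2187)·P⁻¹ = [[2, 6561], [-1, -2187]] · [[1, 3], [-1, -2]] = [[-6559, -13116], [2186, 4371]].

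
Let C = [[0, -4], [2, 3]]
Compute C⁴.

[[-8, 84], [-42, -71]]

C² = [[-8, -12], [6, 1]]
C³ = [[-24, -4], [2, -21]]
C⁴ = [[-8, 84], [-42, -71]]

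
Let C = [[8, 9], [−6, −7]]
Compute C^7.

[[386, 387], [−258, −259]]

tr C = 1 and det C = −2, so the characteristic polynomial is λ² − (1)λ + (−2) with roots −1 and 2.
Eigenvectors give P = [[−1, 3], [1, −2]] with P⁻¹ = [[2, 3], [1, 1]], and C = P·diag(−1, 2)·P⁻¹.
Then C^7 = P·diag(−1, 128)·P⁻¹ = [[1, 384], [−1, −256]] · [[2, 3], [1, 1]] = [[386, 387], [−258, −259]].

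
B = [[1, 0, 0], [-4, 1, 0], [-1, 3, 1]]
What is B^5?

[[1, 0, 0], [-20, 1, 0], [-125, 15, 1]]

B = I + N where N = [[0, 0, 0], [-4, 0, 0], [-1, 3, 0]] is strictly lower-triangular, so N^3 = 0.
(I + N)^5 = I + 5·N + 10·N^2 = [[1, 0, 0], [-20, 1, 0], [-125, 15, 1]].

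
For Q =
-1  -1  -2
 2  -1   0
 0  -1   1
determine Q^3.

Q^2 = [[-1, 4, 0], [-4, -1, -4], [-2, 0, 1]]
Q^3 = [[9, -3, 2], [2, 9, 4], [2, 1, 5]]

[[9, -3, 2], [2, 9, 4], [2, 1, 5]]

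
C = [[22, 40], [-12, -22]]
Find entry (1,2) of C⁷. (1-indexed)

2560

tr C = 0 and det C = -4, so the characteristic polynomial is λ² − (0)λ + (-4) with roots -2 and 2.
Eigenvectors give P = [[5, -2], [-3, 1]] with P⁻¹ = [[-1, -2], [-3, -5]], and C = P·diag(-2, 2)·P⁻¹.
Then C⁷ = P·diag(-128, 128)·P⁻¹ = [[-640, -256], [384, 128]] · [[-1, -2], [-3, -5]] = [[1408, 2560], [-768, -1408]].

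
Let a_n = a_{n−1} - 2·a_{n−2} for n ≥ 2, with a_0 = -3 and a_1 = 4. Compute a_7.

With companion matrix M = [[1, -2], [1, 0]], [a_n, a_{n−1}]ᵀ = M·[a_{n−1}, a_{n−2}]ᵀ, so [a_7, a_6]ᵀ = M⁶·[a_1, a_0]ᵀ.
M⁶ = [[7, -10], [5, 2]], giving [a_7, a_6]ᵀ = [[58], [14]].

58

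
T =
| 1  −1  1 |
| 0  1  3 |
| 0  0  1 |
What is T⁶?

[[1, −6, −39], [0, 1, 18], [0, 0, 1]]

T = I + N where N = [[0, −1, 1], [0, 0, 3], [0, 0, 0]] is strictly upper-triangular, so N³ = 0.
(I + N)⁶ = I + 6·N + 15·N² = [[1, −6, −39], [0, 1, 18], [0, 0, 1]].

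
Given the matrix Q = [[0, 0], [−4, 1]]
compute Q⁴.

[[0, 0], [−4, 1]]

Q² = [[0, 0], [−4, 1]]
Q³ = [[0, 0], [−4, 1]]
Q⁴ = [[0, 0], [−4, 1]]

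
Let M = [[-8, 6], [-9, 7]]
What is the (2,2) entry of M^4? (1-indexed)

tr M = -1 and det M = -2, so the characteristic polynomial is λ² − (-1)λ + (-2) with roots 1 and -2.
Eigenvectors give P = [[2, -1], [3, -1]] with P⁻¹ = [[-1, 1], [-3, 2]], and M = P·diag(1, -2)·P⁻¹.
Then M^4 = P·diag(1, 16)·P⁻¹ = [[2, -16], [3, -16]] · [[-1, 1], [-3, 2]] = [[46, -30], [45, -29]].

-29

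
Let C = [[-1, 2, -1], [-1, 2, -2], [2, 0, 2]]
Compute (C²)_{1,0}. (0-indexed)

-5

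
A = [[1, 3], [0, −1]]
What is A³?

A² = [[1, 0], [0, 1]]
A³ = [[1, 3], [0, −1]]

[[1, 3], [0, −1]]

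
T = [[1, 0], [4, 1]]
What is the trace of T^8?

2

T = I + N where N = [[0, 0], [4, 0]] is strictly lower-triangular, so N^2 = 0.
(I + N)^8 = I + 8·N = [[1, 0], [32, 1]].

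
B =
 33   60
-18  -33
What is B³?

[[297, 540], [-162, -297]]

tr B = 0 and det B = -9, so the characteristic polynomial is λ² − (0)λ + (-9) with roots 3 and -3.
Eigenvectors give P = [[-2, -5], [1, 3]] with P⁻¹ = [[-3, -5], [1, 2]], and B = P·diag(3, -3)·P⁻¹.
Then B³ = P·diag(27, -27)·P⁻¹ = [[-54, 135], [27, -81]] · [[-3, -5], [1, 2]] = [[297, 540], [-162, -297]].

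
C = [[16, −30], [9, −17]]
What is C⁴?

tr C = −1 and det C = −2, so the characteristic polynomial is λ² − (−1)λ + (−2) with roots 1 and −2.
Eigenvectors give P = [[−2, −5], [−1, −3]] with P⁻¹ = [[−3, 5], [1, −2]], and C = P·diag(1, −2)·P⁻¹.
Then C⁴ = P·diag(1, 16)·P⁻¹ = [[−2, −80], [−1, −48]] · [[−3, 5], [1, −2]] = [[−74, 150], [−45, 91]].

[[−74, 150], [−45, 91]]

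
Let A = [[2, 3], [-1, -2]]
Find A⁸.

[[1, 0], [0, 1]]

A² = I (check: tr A = 0 and det A = -1), so A⁸ = I since 8 is even.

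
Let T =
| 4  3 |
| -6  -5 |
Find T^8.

[[-254, -255], [510, 511]]

tr T = -1 and det T = -2, so the characteristic polynomial is λ² − (-1)λ + (-2) with roots -2 and 1.
Eigenvectors give P = [[-1, -1], [2, 1]] with P⁻¹ = [[1, 1], [-2, -1]], and T = P·diag(-2, 1)·P⁻¹.
Then T^8 = P·diag(256, 1)·P⁻¹ = [[-256, -1], [512, 1]] · [[1, 1], [-2, -1]] = [[-254, -255], [510, 511]].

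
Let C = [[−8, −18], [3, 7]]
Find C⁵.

[[−98, −198], [33, 67]]

tr C = −1 and det C = −2, so the characteristic polynomial is λ² − (−1)λ + (−2) with roots 1 and −2.
Eigenvectors give P = [[−2, −3], [1, 1]] with P⁻¹ = [[1, 3], [−1, −2]], and C = P·diag(1, −2)·P⁻¹.
Then C⁵ = P·diag(1, −32)·P⁻¹ = [[−2, 96], [1, −32]] · [[1, 3], [−1, −2]] = [[−98, −198], [33, 67]].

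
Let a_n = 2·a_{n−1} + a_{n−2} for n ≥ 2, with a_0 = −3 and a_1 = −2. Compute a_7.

With companion matrix T = [[2, 1], [1, 0]], [a_n, a_{n−1}]ᵀ = T·[a_{n−1}, a_{n−2}]ᵀ, so [a_7, a_6]ᵀ = T^6·[a_1, a_0]ᵀ.
T^6 = [[169, 70], [70, 29]], giving [a_7, a_6]ᵀ = [[−548], [−227]].

−548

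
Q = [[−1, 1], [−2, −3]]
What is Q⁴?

Q² = [[−1, −4], [8, 7]]
Q³ = [[9, 11], [−22, −13]]
Q⁴ = [[−31, −24], [48, 17]]

[[−31, −24], [48, 17]]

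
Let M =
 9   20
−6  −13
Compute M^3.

[[129, 260], [−78, −157]]

tr M = −4 and det M = 3, so the characteristic polynomial is λ² − (−4)λ + (3) with roots −3 and −1.
Eigenvectors give P = [[−5, −2], [3, 1]] with P⁻¹ = [[1, 2], [−3, −5]], and M = P·diag(−3, −1)·P⁻¹.
Then M^3 = P·diag(−27, −1)·P⁻¹ = [[135, 2], [−81, −1]] · [[1, 2], [−3, −5]] = [[129, 260], [−78, −157]].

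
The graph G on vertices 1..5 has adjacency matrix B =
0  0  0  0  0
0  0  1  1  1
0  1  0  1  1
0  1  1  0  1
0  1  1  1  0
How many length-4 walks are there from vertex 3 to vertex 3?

The number of length-4 walks from vertex 3 to vertex 3 is entry (3,3) of B⁴, where B is the adjacency matrix.
B² = [[0, 0, 0, 0, 0], [0, 3, 2, 2, 2], [0, 2, 3, 2, 2], [0, 2, 2, 3, 2], [0, 2, 2, 2, 3]]
B³ = [[0, 0, 0, 0, 0], [0, 6, 7, 7, 7], [0, 7, 6, 7, 7], [0, 7, 7, 6, 7], [0, 7, 7, 7, 6]]
B⁴ = [[0, 0, 0, 0, 0], [0, 21, 20, 20, 20], [0, 20, 21, 20, 20], [0, 20, 20, 21, 20], [0, 20, 20, 20, 21]]

21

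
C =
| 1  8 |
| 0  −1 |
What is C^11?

C² = I (check: tr C = 0 and det C = −1), so C^11 = C since 11 is odd.

[[1, 8], [0, −1]]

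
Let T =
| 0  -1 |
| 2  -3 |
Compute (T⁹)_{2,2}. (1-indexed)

tr T = -3 and det T = 2, so the characteristic polynomial is λ² − (-3)λ + (2) with roots -1 and -2.
Eigenvectors give P = [[1, -1], [1, -2]] with P⁻¹ = [[2, -1], [1, -1]], and T = P·diag(-1, -2)·P⁻¹.
Then T⁹ = P·diag(-1, -512)·P⁻¹ = [[-1, 512], [-1, 1024]] · [[2, -1], [1, -1]] = [[510, -511], [1022, -1023]].

-1023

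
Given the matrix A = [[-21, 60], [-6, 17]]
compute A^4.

[[801, -2400], [240, -719]]

tr A = -4 and det A = 3, so the characteristic polynomial is λ² − (-4)λ + (3) with roots -1 and -3.
Eigenvectors give P = [[3, 10], [1, 3]] with P⁻¹ = [[-3, 10], [1, -3]], and A = P·diag(-1, -3)·P⁻¹.
Then A^4 = P·diag(1, 81)·P⁻¹ = [[3, 810], [1, 243]] · [[-3, 10], [1, -3]] = [[801, -2400], [240, -719]].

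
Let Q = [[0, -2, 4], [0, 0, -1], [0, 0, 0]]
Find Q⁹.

Q is strictly triangular, hence nilpotent: Q³ = 0, so Q⁹ = 0.

[[0, 0, 0], [0, 0, 0], [0, 0, 0]]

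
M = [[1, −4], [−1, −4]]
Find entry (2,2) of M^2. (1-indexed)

20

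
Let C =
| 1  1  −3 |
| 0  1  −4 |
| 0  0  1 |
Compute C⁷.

[[1, 7, −105], [0, 1, −28], [0, 0, 1]]

C = I + N where N = [[0, 1, −3], [0, 0, −4], [0, 0, 0]] is strictly upper-triangular, so N³ = 0.
(I + N)⁷ = I + 7·N + 21·N² = [[1, 7, −105], [0, 1, −28], [0, 0, 1]].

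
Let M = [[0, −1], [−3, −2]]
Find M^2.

[[3, 2], [6, 7]]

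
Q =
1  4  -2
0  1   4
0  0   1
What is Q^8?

[[1, 32, 432], [0, 1, 32], [0, 0, 1]]

Q = I + N where N = [[0, 4, -2], [0, 0, 4], [0, 0, 0]] is strictly upper-triangular, so N^3 = 0.
(I + N)^8 = I + 8·N + 28·N^2 = [[1, 32, 432], [0, 1, 32], [0, 0, 1]].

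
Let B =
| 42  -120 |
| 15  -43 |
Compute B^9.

[[162072, -484680], [60585, -181243]]

tr B = -1 and det B = -6, so the characteristic polynomial is λ² − (-1)λ + (-6) with roots -3 and 2.
Eigenvectors give P = [[8, -3], [3, -1]] with P⁻¹ = [[-1, 3], [-3, 8]], and B = P·diag(-3, 2)·P⁻¹.
Then B^9 = P·diag(-19683, 512)·P⁻¹ = [[-157464, -1536], [-59049, -512]] · [[-1, 3], [-3, 8]] = [[162072, -484680], [60585, -181243]].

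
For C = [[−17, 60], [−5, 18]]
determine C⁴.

tr C = 1 and det C = −6, so the characteristic polynomial is λ² − (1)λ + (−6) with roots −2 and 3.
Eigenvectors give P = [[−4, −3], [−1, −1]] with P⁻¹ = [[−1, 3], [1, −4]], and C = P·diag(−2, 3)·P⁻¹.
Then C⁴ = P·diag(16, 81)·P⁻¹ = [[−64, −243], [−16, −81]] · [[−1, 3], [1, −4]] = [[−179, 780], [−65, 276]].

[[−179, 780], [−65, 276]]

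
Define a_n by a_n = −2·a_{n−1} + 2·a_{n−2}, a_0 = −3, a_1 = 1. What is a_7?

With companion matrix M = [[−2, 2], [1, 0]], [a_n, a_{n−1}]ᵀ = M·[a_{n−1}, a_{n−2}]ᵀ, so [a_7, a_6]ᵀ = M⁶·[a_1, a_0]ᵀ.
M⁶ = [[328, −240], [−120, 88]], giving [a_7, a_6]ᵀ = [[1048], [−384]].

1048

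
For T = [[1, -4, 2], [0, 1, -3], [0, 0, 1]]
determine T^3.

[[1, -12, 42], [0, 1, -9], [0, 0, 1]]

T = I + N where N = [[0, -4, 2], [0, 0, -3], [0, 0, 0]] is strictly upper-triangular, so N^3 = 0.
(I + N)^3 = I + 3·N + 3·N^2 = [[1, -12, 42], [0, 1, -9], [0, 0, 1]].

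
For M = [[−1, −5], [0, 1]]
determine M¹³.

M² = I (check: tr M = 0 and det M = −1), so M¹³ = M since 13 is odd.

[[−1, −5], [0, 1]]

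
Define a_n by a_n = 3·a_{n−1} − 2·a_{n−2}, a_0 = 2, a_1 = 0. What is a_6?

−124

With companion matrix T = [[3, −2], [1, 0]], [a_n, a_{n−1}]ᵀ = T·[a_{n−1}, a_{n−2}]ᵀ, so [a_6, a_5]ᵀ = T⁵·[a_1, a_0]ᵀ.
T⁵ = [[63, −62], [31, −30]], giving [a_6, a_5]ᵀ = [[−124], [−60]].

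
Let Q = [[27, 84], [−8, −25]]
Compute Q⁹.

tr Q = 2 and det Q = −3, so the characteristic polynomial is λ² − (2)λ + (−3) with roots −1 and 3.
Eigenvectors give P = [[−3, 7], [1, −2]] with P⁻¹ = [[2, 7], [1, 3]], and Q = P·diag(−1, 3)·P⁻¹.
Then Q⁹ = P·diag(−1, 19683)·P⁻¹ = [[3, 137781], [−1, −39366]] · [[2, 7], [1, 3]] = [[137787, 413364], [−39368, −118105]].

[[137787, 413364], [−39368, −118105]]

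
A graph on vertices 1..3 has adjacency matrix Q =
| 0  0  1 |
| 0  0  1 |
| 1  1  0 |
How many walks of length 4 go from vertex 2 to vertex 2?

2

The number of length-4 walks from vertex 2 to vertex 2 is entry (2,2) of Q⁴, where Q is the adjacency matrix.
Q² = [[1, 1, 0], [1, 1, 0], [0, 0, 2]]
Q³ = [[0, 0, 2], [0, 0, 2], [2, 2, 0]]
Q⁴ = [[2, 2, 0], [2, 2, 0], [0, 0, 4]]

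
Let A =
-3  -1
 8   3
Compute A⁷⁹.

A² = I (check: tr A = 0 and det A = -1), so A⁷⁹ = A since 79 is odd.

[[-3, -1], [8, 3]]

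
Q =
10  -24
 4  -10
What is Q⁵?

tr Q = 0 and det Q = -4, so the characteristic polynomial is λ² − (0)λ + (-4) with roots -2 and 2.
Eigenvectors give P = [[-2, 3], [-1, 1]] with P⁻¹ = [[1, -3], [1, -2]], and Q = P·diag(-2, 2)·P⁻¹.
Then Q⁵ = P·diag(-32, 32)·P⁻¹ = [[64, 96], [32, 32]] · [[1, -3], [1, -2]] = [[160, -384], [64, -160]].

[[160, -384], [64, -160]]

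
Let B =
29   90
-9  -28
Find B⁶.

[[631, 1890], [-189, -566]]

tr B = 1 and det B = -2, so the characteristic polynomial is λ² − (1)λ + (-2) with roots -1 and 2.
Eigenvectors give P = [[-3, 10], [1, -3]] with P⁻¹ = [[3, 10], [1, 3]], and B = P·diag(-1, 2)·P⁻¹.
Then B⁶ = P·diag(1, 64)·P⁻¹ = [[-3, 640], [1, -192]] · [[3, 10], [1, 3]] = [[631, 1890], [-189, -566]].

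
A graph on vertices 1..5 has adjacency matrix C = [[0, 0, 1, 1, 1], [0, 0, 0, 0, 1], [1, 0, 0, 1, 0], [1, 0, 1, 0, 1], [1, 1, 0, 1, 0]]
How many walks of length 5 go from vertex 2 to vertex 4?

The number of length-5 walks from vertex 2 to vertex 4 is entry (2,4) of C⁵, where C is the adjacency matrix.
C² = [[3, 1, 1, 2, 1], [1, 1, 0, 1, 0], [1, 0, 2, 1, 2], [2, 1, 1, 3, 1], [1, 0, 2, 1, 3]]
C³ = [[4, 1, 5, 5, 6], [1, 0, 2, 1, 3], [5, 2, 2, 5, 2], [5, 1, 5, 4, 6], [6, 3, 2, 6, 2]]
C⁴ = [[16, 6, 9, 15, 10], [6, 3, 2, 6, 2], [9, 2, 10, 9, 12], [15, 6, 9, 16, 10], [10, 2, 12, 10, 15]]
C⁵ = [[34, 10, 31, 35, 37], [10, 2, 12, 10, 15], [31, 12, 18, 31, 20], [35, 10, 31, 34, 37], [37, 15, 20, 37, 22]]

10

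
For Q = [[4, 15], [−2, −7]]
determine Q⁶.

[[−314, −945], [126, 379]]

tr Q = −3 and det Q = 2, so the characteristic polynomial is λ² − (−3)λ + (2) with roots −2 and −1.
Eigenvectors give P = [[−5, −3], [2, 1]] with P⁻¹ = [[1, 3], [−2, −5]], and Q = P·diag(−2, −1)·P⁻¹.
Then Q⁶ = P·diag(64, 1)·P⁻¹ = [[−320, −3], [128, 1]] · [[1, 3], [−2, −5]] = [[−314, −945], [126, 379]].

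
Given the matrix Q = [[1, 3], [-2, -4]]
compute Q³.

[[13, 21], [-14, -22]]

tr Q = -3 and det Q = 2, so the characteristic polynomial is λ² − (-3)λ + (2) with roots -1 and -2.
Eigenvectors give P = [[3, -1], [-2, 1]] with P⁻¹ = [[1, 1], [2, 3]], and Q = P·diag(-1, -2)·P⁻¹.
Then Q³ = P·diag(-1, -8)·P⁻¹ = [[-3, 8], [2, -8]] · [[1, 1], [2, 3]] = [[13, 21], [-14, -22]].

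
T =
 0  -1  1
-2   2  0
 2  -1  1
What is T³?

T² = [[4, -3, 1], [-4, 6, -2], [4, -5, 3]]
T³ = [[8, -11, 5], [-16, 18, -6], [16, -17, 7]]

[[8, -11, 5], [-16, 18, -6], [16, -17, 7]]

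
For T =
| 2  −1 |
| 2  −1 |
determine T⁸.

[[2, −1], [2, −1]]

T² = T (a projection; rank 1, trace 1), so T⁸ = T.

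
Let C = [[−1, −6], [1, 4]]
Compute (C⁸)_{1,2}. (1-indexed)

−1530

tr C = 3 and det C = 2, so the characteristic polynomial is λ² − (3)λ + (2) with roots 1 and 2.
Eigenvectors give P = [[3, −2], [−1, 1]] with P⁻¹ = [[1, 2], [1, 3]], and C = P·diag(1, 2)·P⁻¹.
Then C⁸ = P·diag(1, 256)·P⁻¹ = [[3, −512], [−1, 256]] · [[1, 2], [1, 3]] = [[−509, −1530], [255, 766]].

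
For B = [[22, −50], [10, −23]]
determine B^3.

tr B = −1 and det B = −6, so the characteristic polynomial is λ² − (−1)λ + (−6) with roots −3 and 2.
Eigenvectors give P = [[2, 5], [1, 2]] with P⁻¹ = [[−2, 5], [1, −2]], and B = P·diag(−3, 2)·P⁻¹.
Then B^3 = P·diag(−27, 8)·P⁻¹ = [[−54, 40], [−27, 16]] · [[−2, 5], [1, −2]] = [[148, −350], [70, −167]].

[[148, −350], [70, −167]]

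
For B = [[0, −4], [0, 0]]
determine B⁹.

[[0, 0], [0, 0]]

B is strictly triangular, hence nilpotent: B² = 0, so B⁹ = 0.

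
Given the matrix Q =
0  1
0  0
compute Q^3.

[[0, 0], [0, 0]]

Q is strictly triangular, hence nilpotent: Q^2 = 0, so Q^3 = 0.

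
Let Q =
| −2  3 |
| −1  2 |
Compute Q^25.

[[−2, 3], [−1, 2]]

Q² = I (check: tr Q = 0 and det Q = −1), so Q^25 = Q since 25 is odd.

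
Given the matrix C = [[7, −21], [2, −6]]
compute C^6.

C² = C (a projection; rank 1, trace 1), so C^6 = C.

[[7, −21], [2, −6]]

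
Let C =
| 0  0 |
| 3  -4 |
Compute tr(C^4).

256

C^2 = [[0, 0], [-12, 16]]
C^3 = [[0, 0], [48, -64]]
C^4 = [[0, 0], [-192, 256]]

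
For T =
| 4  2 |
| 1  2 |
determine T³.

[[84, 60], [30, 24]]

T² = [[18, 12], [6, 6]]
T³ = [[84, 60], [30, 24]]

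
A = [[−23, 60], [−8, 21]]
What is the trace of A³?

tr A = −2 and det A = −3, so the characteristic polynomial is λ² − (−2)λ + (−3) with roots −3 and 1.
Eigenvectors give P = [[3, 5], [1, 2]] with P⁻¹ = [[2, −5], [−1, 3]], and A = P·diag(−3, 1)·P⁻¹.
Then A³ = P·diag(−27, 1)·P⁻¹ = [[−81, 5], [−27, 2]] · [[2, −5], [−1, 3]] = [[−167, 420], [−56, 141]].

−26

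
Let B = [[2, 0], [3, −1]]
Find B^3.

tr B = 1 and det B = −2, so the characteristic polynomial is λ² − (1)λ + (−2) with roots −1 and 2.
Eigenvectors give P = [[0, 1], [1, 1]] with P⁻¹ = [[−1, 1], [1, 0]], and B = P·diag(−1, 2)·P⁻¹.
Then B^3 = P·diag(−1, 8)·P⁻¹ = [[0, 8], [−1, 8]] · [[−1, 1], [1, 0]] = [[8, 0], [9, −1]].

[[8, 0], [9, −1]]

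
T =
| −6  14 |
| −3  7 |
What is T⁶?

T² = T (a projection; rank 1, trace 1), so T⁶ = T.

[[−6, 14], [−3, 7]]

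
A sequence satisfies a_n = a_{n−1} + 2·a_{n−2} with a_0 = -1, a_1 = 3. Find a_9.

343

With companion matrix C = [[1, 2], [1, 0]], [a_n, a_{n−1}]ᵀ = C·[a_{n−1}, a_{n−2}]ᵀ, so [a_9, a_8]ᵀ = C⁸·[a_1, a_0]ᵀ.
C⁸ = [[171, 170], [85, 86]], giving [a_9, a_8]ᵀ = [[343], [169]].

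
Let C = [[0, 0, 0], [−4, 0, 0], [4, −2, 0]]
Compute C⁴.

C is strictly triangular, hence nilpotent: C³ = 0, so C⁴ = 0.

[[0, 0, 0], [0, 0, 0], [0, 0, 0]]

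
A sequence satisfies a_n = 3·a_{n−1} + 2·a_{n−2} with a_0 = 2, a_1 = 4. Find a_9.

114568

With companion matrix T = [[3, 2], [1, 0]], [a_n, a_{n−1}]ᵀ = T·[a_{n−1}, a_{n−2}]ᵀ, so [a_9, a_8]ᵀ = T⁸·[a_1, a_0]ᵀ.
T⁸ = [[22363, 12558], [6279, 3526]], giving [a_9, a_8]ᵀ = [[114568], [32168]].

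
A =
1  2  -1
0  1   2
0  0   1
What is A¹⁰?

[[1, 20, 170], [0, 1, 20], [0, 0, 1]]

A = I + N where N = [[0, 2, -1], [0, 0, 2], [0, 0, 0]] is strictly upper-triangular, so N³ = 0.
(I + N)¹⁰ = I + 10·N + 45·N² = [[1, 20, 170], [0, 1, 20], [0, 0, 1]].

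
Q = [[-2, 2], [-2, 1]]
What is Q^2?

[[0, -2], [2, -3]]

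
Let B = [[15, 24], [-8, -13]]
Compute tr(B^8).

tr B = 2 and det B = -3, so the characteristic polynomial is λ² − (2)λ + (-3) with roots -1 and 3.
Eigenvectors give P = [[-3, -2], [2, 1]] with P⁻¹ = [[1, 2], [-2, -3]], and B = P·diag(-1, 3)·P⁻¹.
Then B^8 = P·diag(1, 6561)·P⁻¹ = [[-3, -13122], [2, 6561]] · [[1, 2], [-2, -3]] = [[26241, 39360], [-13120, -19679]].

6562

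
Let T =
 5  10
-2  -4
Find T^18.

T² = T (a projection; rank 1, trace 1), so T^18 = T.

[[5, 10], [-2, -4]]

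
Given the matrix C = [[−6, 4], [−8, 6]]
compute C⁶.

[[64, 0], [0, 64]]

tr C = 0 and det C = −4, so the characteristic polynomial is λ² − (0)λ + (−4) with roots −2 and 2.
Eigenvectors give P = [[1, −1], [1, −2]] with P⁻¹ = [[2, −1], [1, −1]], and C = P·diag(−2, 2)·P⁻¹.
Then C⁶ = P·diag(64, 64)·P⁻¹ = [[64, −64], [64, −128]] · [[2, −1], [1, −1]] = [[64, 0], [0, 64]].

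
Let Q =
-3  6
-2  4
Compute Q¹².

Q² = Q (a projection; rank 1, trace 1), so Q¹² = Q.

[[-3, 6], [-2, 4]]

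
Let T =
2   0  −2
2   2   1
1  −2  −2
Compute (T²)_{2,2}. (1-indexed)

2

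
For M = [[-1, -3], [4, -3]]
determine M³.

M² = [[-11, 12], [-16, -3]]
M³ = [[59, -3], [4, 57]]

[[59, -3], [4, 57]]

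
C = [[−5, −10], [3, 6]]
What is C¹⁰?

C² = C (a projection; rank 1, trace 1), so C¹⁰ = C.

[[−5, −10], [3, 6]]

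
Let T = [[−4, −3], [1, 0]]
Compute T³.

T² = [[13, 12], [−4, −3]]
T³ = [[−40, −39], [13, 12]]

[[−40, −39], [13, 12]]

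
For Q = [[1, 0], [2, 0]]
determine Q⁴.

Q² = [[1, 0], [2, 0]]
Q³ = [[1, 0], [2, 0]]
Q⁴ = [[1, 0], [2, 0]]

[[1, 0], [2, 0]]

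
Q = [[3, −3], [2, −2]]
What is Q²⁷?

[[3, −3], [2, −2]]

Q² = Q (a projection; rank 1, trace 1), so Q²⁷ = Q.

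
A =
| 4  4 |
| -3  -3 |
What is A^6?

[[4, 4], [-3, -3]]

A² = A (a projection; rank 1, trace 1), so A^6 = A.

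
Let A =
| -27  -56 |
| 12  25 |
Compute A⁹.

tr A = -2 and det A = -3, so the characteristic polynomial is λ² − (-2)λ + (-3) with roots -3 and 1.
Eigenvectors give P = [[-7, 2], [3, -1]] with P⁻¹ = [[-1, -2], [-3, -7]], and A = P·diag(-3, 1)·P⁻¹.
Then A⁹ = P·diag(-19683, 1)·P⁻¹ = [[137781, 2], [-59049, -1]] · [[-1, -2], [-3, -7]] = [[-137787, -275576], [59052, 118105]].

[[-137787, -275576], [59052, 118105]]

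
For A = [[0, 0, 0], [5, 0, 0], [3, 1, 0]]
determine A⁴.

A is strictly triangular, hence nilpotent: A³ = 0, so A⁴ = 0.

[[0, 0, 0], [0, 0, 0], [0, 0, 0]]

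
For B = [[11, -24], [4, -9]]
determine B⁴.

[[241, -480], [80, -159]]

tr B = 2 and det B = -3, so the characteristic polynomial is λ² − (2)λ + (-3) with roots 3 and -1.
Eigenvectors give P = [[3, 2], [1, 1]] with P⁻¹ = [[1, -2], [-1, 3]], and B = P·diag(3, -1)·P⁻¹.
Then B⁴ = P·diag(81, 1)·P⁻¹ = [[243, 2], [81, 1]] · [[1, -2], [-1, 3]] = [[241, -480], [80, -159]].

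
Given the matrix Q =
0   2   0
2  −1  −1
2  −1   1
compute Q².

[[4, −2, −2], [−4, 6, 0], [0, 4, 2]]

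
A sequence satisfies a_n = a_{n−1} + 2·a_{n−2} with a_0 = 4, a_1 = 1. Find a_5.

51

With companion matrix A = [[1, 2], [1, 0]], [a_n, a_{n−1}]ᵀ = A·[a_{n−1}, a_{n−2}]ᵀ, so [a_5, a_4]ᵀ = A^4·[a_1, a_0]ᵀ.
A^4 = [[11, 10], [5, 6]], giving [a_5, a_4]ᵀ = [[51], [29]].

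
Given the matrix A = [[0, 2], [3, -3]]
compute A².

[[6, -6], [-9, 15]]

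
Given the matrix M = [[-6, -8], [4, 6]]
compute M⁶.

[[64, 0], [0, 64]]

tr M = 0 and det M = -4, so the characteristic polynomial is λ² − (0)λ + (-4) with roots -2 and 2.
Eigenvectors give P = [[-2, -1], [1, 1]] with P⁻¹ = [[-1, -1], [1, 2]], and M = P·diag(-2, 2)·P⁻¹.
Then M⁶ = P·diag(64, 64)·P⁻¹ = [[-128, -64], [64, 64]] · [[-1, -1], [1, 2]] = [[64, 0], [0, 64]].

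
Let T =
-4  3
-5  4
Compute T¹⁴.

T² = I (check: tr T = 0 and det T = -1), so T¹⁴ = I since 14 is even.

[[1, 0], [0, 1]]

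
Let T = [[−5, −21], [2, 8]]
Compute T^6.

[[−377, −1323], [126, 442]]

tr T = 3 and det T = 2, so the characteristic polynomial is λ² − (3)λ + (2) with roots 1 and 2.
Eigenvectors give P = [[−7, 3], [2, −1]] with P⁻¹ = [[−1, −3], [−2, −7]], and T = P·diag(1, 2)·P⁻¹.
Then T^6 = P·diag(1, 64)·P⁻¹ = [[−7, 192], [2, −64]] · [[−1, −3], [−2, −7]] = [[−377, −1323], [126, 442]].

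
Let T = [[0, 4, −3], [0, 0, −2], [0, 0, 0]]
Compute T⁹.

T is strictly triangular, hence nilpotent: T³ = 0, so T⁹ = 0.

[[0, 0, 0], [0, 0, 0], [0, 0, 0]]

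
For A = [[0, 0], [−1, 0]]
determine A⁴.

[[0, 0], [0, 0]]

A is strictly triangular, hence nilpotent: A² = 0, so A⁴ = 0.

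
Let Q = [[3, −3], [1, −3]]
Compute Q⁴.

Q² = [[6, 0], [0, 6]]
Q³ = [[18, −18], [6, −18]]
Q⁴ = [[36, 0], [0, 36]]

[[36, 0], [0, 36]]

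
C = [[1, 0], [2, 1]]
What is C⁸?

C = I + N where N = [[0, 0], [2, 0]] is strictly lower-triangular, so N² = 0.
(I + N)⁸ = I + 8·N = [[1, 0], [16, 1]].

[[1, 0], [16, 1]]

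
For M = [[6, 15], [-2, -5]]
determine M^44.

[[6, 15], [-2, -5]]

M² = M (a projection; rank 1, trace 1), so M^44 = M.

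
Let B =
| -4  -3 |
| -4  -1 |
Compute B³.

[[-172, -99], [-132, -73]]

B² = [[28, 15], [20, 13]]
B³ = [[-172, -99], [-132, -73]]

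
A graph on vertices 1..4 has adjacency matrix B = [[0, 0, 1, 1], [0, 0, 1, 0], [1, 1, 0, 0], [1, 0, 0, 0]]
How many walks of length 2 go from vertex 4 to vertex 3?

1

The number of length-2 walks from vertex 4 to vertex 3 is entry (4,3) of B², where B is the adjacency matrix.
B² = [[2, 1, 0, 0], [1, 1, 0, 0], [0, 0, 2, 1], [0, 0, 1, 1]]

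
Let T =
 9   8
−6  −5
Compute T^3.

tr T = 4 and det T = 3, so the characteristic polynomial is λ² − (4)λ + (3) with roots 1 and 3.
Eigenvectors give P = [[1, −4], [−1, 3]] with P⁻¹ = [[−3, −4], [−1, −1]], and T = P·diag(1, 3)·P⁻¹.
Then T^3 = P·diag(1, 27)·P⁻¹ = [[1, −108], [−1, 81]] · [[−3, −4], [−1, −1]] = [[105, 104], [−78, −77]].

[[105, 104], [−78, −77]]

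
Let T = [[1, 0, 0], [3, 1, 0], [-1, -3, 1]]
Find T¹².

[[1, 0, 0], [36, 1, 0], [-606, -36, 1]]

T = I + N where N = [[0, 0, 0], [3, 0, 0], [-1, -3, 0]] is strictly lower-triangular, so N³ = 0.
(I + N)¹² = I + 12·N + 66·N² = [[1, 0, 0], [36, 1, 0], [-606, -36, 1]].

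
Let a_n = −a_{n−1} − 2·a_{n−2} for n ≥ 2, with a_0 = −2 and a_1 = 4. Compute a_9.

−56

With companion matrix T = [[−1, −2], [1, 0]], [a_n, a_{n−1}]ᵀ = T·[a_{n−1}, a_{n−2}]ᵀ, so [a_9, a_8]ᵀ = T^8·[a_1, a_0]ᵀ.
T^8 = [[−17, −6], [3, −14]], giving [a_9, a_8]ᵀ = [[−56], [40]].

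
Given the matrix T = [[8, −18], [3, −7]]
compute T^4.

[[46, −90], [15, −29]]

tr T = 1 and det T = −2, so the characteristic polynomial is λ² − (1)λ + (−2) with roots −1 and 2.
Eigenvectors give P = [[2, 3], [1, 1]] with P⁻¹ = [[−1, 3], [1, −2]], and T = P·diag(−1, 2)·P⁻¹.
Then T^4 = P·diag(1, 16)·P⁻¹ = [[2, 48], [1, 16]] · [[−1, 3], [1, −2]] = [[46, −90], [15, −29]].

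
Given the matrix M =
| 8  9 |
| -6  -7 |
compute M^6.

[[190, 189], [-126, -125]]

tr M = 1 and det M = -2, so the characteristic polynomial is λ² − (1)λ + (-2) with roots -1 and 2.
Eigenvectors give P = [[-1, 3], [1, -2]] with P⁻¹ = [[2, 3], [1, 1]], and M = P·diag(-1, 2)·P⁻¹.
Then M^6 = P·diag(1, 64)·P⁻¹ = [[-1, 192], [1, -128]] · [[2, 3], [1, 1]] = [[190, 189], [-126, -125]].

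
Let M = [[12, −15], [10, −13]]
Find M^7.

[[4758, −6945], [4630, −6817]]

tr M = −1 and det M = −6, so the characteristic polynomial is λ² − (−1)λ + (−6) with roots 2 and −3.
Eigenvectors give P = [[3, 1], [2, 1]] with P⁻¹ = [[1, −1], [−2, 3]], and M = P·diag(2, −3)·P⁻¹.
Then M^7 = P·diag(128, −2187)·P⁻¹ = [[384, −2187], [256, −2187]] · [[1, −1], [−2, 3]] = [[4758, −6945], [4630, −6817]].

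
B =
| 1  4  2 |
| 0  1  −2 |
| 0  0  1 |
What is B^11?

B = I + N where N = [[0, 4, 2], [0, 0, −2], [0, 0, 0]] is strictly upper-triangular, so N^3 = 0.
(I + N)^11 = I + 11·N + 55·N^2 = [[1, 44, −418], [0, 1, −22], [0, 0, 1]].

[[1, 44, −418], [0, 1, −22], [0, 0, 1]]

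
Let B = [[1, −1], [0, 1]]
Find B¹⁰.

[[1, −10], [0, 1]]

B = I + N where N = [[0, −1], [0, 0]] is strictly upper-triangular, so N² = 0.
(I + N)¹⁰ = I + 10·N = [[1, −10], [0, 1]].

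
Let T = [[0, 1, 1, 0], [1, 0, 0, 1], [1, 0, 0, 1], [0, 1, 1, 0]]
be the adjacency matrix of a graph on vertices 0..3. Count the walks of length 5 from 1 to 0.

16

The number of length-5 walks from vertex 1 to vertex 0 is entry (1,0) of T⁵, where T is the adjacency matrix.
T² = [[2, 0, 0, 2], [0, 2, 2, 0], [0, 2, 2, 0], [2, 0, 0, 2]]
T³ = [[0, 4, 4, 0], [4, 0, 0, 4], [4, 0, 0, 4], [0, 4, 4, 0]]
T⁴ = [[8, 0, 0, 8], [0, 8, 8, 0], [0, 8, 8, 0], [8, 0, 0, 8]]
T⁵ = [[0, 16, 16, 0], [16, 0, 0, 16], [16, 0, 0, 16], [0, 16, 16, 0]]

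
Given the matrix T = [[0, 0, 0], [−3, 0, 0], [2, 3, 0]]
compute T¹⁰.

T is strictly triangular, hence nilpotent: T³ = 0, so T¹⁰ = 0.

[[0, 0, 0], [0, 0, 0], [0, 0, 0]]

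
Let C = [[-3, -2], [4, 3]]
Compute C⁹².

C² = I (check: tr C = 0 and det C = -1), so C⁹² = I since 92 is even.

[[1, 0], [0, 1]]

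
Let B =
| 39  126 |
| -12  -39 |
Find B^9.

tr B = 0 and det B = -9, so the characteristic polynomial is λ² − (0)λ + (-9) with roots 3 and -3.
Eigenvectors give P = [[7, -3], [-2, 1]] with P⁻¹ = [[1, 3], [2, 7]], and B = P·diag(3, -3)·P⁻¹.
Then B^9 = P·diag(19683, -19683)·P⁻¹ = [[137781, 59049], [-39366, -19683]] · [[1, 3], [2, 7]] = [[255879, 826686], [-78732, -255879]].

[[255879, 826686], [-78732, -255879]]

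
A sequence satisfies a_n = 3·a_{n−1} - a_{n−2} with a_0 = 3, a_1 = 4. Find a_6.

411

With companion matrix B = [[3, -1], [1, 0]], [a_n, a_{n−1}]ᵀ = B·[a_{n−1}, a_{n−2}]ᵀ, so [a_6, a_5]ᵀ = B⁵·[a_1, a_0]ᵀ.
B⁵ = [[144, -55], [55, -21]], giving [a_6, a_5]ᵀ = [[411], [157]].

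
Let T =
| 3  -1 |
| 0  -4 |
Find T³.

[[27, -13], [0, -64]]

T² = [[9, 1], [0, 16]]
T³ = [[27, -13], [0, -64]]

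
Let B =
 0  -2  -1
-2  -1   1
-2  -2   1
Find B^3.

[[-2, -10, -5], [-10, -7, 5], [-10, -10, 3]]

B^2 = [[6, 4, -3], [0, 3, 2], [2, 4, 1]]
B^3 = [[-2, -10, -5], [-10, -7, 5], [-10, -10, 3]]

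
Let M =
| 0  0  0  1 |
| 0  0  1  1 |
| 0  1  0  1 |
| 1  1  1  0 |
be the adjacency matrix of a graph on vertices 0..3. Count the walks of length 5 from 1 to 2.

The number of length-5 walks from vertex 1 to vertex 2 is entry (1,2) of M⁵, where M is the adjacency matrix.
M² = [[1, 1, 1, 0], [1, 2, 1, 1], [1, 1, 2, 1], [0, 1, 1, 3]]
M³ = [[0, 1, 1, 3], [1, 2, 3, 4], [1, 3, 2, 4], [3, 4, 4, 2]]
M⁴ = [[3, 4, 4, 2], [4, 7, 6, 6], [4, 6, 7, 6], [2, 6, 6, 11]]
M⁵ = [[2, 6, 6, 11], [6, 12, 13, 17], [6, 13, 12, 17], [11, 17, 17, 14]]

13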